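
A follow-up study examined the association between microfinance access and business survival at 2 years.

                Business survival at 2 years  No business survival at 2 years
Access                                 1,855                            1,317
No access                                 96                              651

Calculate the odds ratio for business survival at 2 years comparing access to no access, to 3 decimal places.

Cells: a = 1855, b = 1317, c = 96, d = 651.
OR = (a·d)/(b·c) = (1855 × 651) / (1317 × 96) = 1207605 / 126432 = 9.55142
The odds of business survival at 2 years are about 9.55 times as high in the access group.

9.551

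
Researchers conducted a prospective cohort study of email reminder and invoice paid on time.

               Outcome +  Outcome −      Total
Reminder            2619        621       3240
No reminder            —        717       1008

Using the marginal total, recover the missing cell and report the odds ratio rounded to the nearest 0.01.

10.39

The missing cell is in the unexposed row: 1008 − 717 = 291.
So a = 2619, b = 621, c = 291, d = 717.
OR = (a·d)/(b·c) = (2619 × 717) / (621 × 291) = 1877823 / 180711 = 10.39130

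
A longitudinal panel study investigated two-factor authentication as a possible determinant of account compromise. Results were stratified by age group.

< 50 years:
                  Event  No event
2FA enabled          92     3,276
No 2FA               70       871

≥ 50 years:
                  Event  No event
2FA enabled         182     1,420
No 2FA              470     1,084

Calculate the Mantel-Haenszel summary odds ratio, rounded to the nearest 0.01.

0.31

OR_MH = Σ(aᵢdᵢ/nᵢ) / Σ(bᵢcᵢ/nᵢ), where nᵢ is the stratum total.
Stratum 1 (< 50 years): n = 4309; a·d/n = 92·871/4309 = 18.5964; b·c/n = 3276·70/4309 = 53.2188
Stratum 2 (≥ 50 years): n = 3156; a·d/n = 182·1084/3156 = 62.5120; b·c/n = 1420·470/3156 = 211.4702
OR_MH = (18.5964 + 62.5120) / (53.2188 + 211.4702) = 81.1085 / 264.6891 = 0.30643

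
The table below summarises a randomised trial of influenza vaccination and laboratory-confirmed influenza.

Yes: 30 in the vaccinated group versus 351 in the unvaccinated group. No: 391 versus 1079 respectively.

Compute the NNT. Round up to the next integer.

6

Risk in treated group = 30/421 = 0.07126; risk in control = 351/1430 = 0.24545.
Absolute risk reduction = 0.24545 − 0.07126 = 0.17420
NNT = 1 / ARR = 1 / 0.17420 = 5.741 → round up → 6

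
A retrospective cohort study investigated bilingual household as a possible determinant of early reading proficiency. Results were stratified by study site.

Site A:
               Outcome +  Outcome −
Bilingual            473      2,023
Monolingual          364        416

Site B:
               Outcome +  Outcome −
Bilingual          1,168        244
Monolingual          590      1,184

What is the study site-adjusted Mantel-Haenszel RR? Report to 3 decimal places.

RR_MH = Σ(aᵢ·n₀ᵢ/nᵢ) / Σ(cᵢ·n₁ᵢ/nᵢ), with n₁ᵢ = aᵢ+bᵢ (exposed), n₀ᵢ = cᵢ+dᵢ (unexposed), nᵢ = n₁ᵢ+n₀ᵢ.
Stratum 1 (Site A): n₁ = 2496, n₀ = 780, n = 3276; a·n₀/n = 473·780/3276 = 112.6190; c·n₁/n = 364·2496/3276 = 277.3333
Stratum 2 (Site B): n₁ = 1412, n₀ = 1774, n = 3186; a·n₀/n = 1168·1774/3186 = 650.3553; c·n₁/n = 590·1412/3186 = 261.4815
RR_MH = (112.6190 + 650.3553) / (277.3333 + 261.4815) = 762.9744 / 538.8148 = 1.41602

1.416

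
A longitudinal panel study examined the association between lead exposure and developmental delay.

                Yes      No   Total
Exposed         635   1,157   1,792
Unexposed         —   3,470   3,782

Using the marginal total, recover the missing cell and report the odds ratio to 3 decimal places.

The missing cell is in the unexposed row: 3782 − 3470 = 312.
So a = 635, b = 1157, c = 312, d = 3470.
OR = (a·d)/(b·c) = (635 × 3470) / (1157 × 312) = 2203450 / 360984 = 6.10401

6.104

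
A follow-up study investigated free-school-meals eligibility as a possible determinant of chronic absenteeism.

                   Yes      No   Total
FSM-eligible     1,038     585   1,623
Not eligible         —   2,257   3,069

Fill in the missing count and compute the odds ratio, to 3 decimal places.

4.932

The missing cell is in the unexposed row: 3069 − 2257 = 812.
So a = 1038, b = 585, c = 812, d = 2257.
OR = (a·d)/(b·c) = (1038 × 2257) / (585 × 812) = 2342766 / 475020 = 4.93193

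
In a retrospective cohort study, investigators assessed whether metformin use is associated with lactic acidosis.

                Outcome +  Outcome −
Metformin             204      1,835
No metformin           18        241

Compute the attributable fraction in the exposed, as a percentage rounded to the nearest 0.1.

30.5

Cells: a = 204, b = 1835, c = 18, d = 241.
Risk in exposed = 204/2039 = 0.10005; risk in unexposed = 18/259 = 0.06950.
RR = 0.10005/0.06950 = 1.43959
AR% = (RR − 1)/RR × 100 = (1.43959 − 1)/1.43959 × 100 = 30.5360%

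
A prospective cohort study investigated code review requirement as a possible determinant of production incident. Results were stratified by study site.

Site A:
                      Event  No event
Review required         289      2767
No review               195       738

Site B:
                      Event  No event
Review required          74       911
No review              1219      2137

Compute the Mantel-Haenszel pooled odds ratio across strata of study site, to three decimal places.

0.230

OR_MH = Σ(aᵢdᵢ/nᵢ) / Σ(bᵢcᵢ/nᵢ), where nᵢ is the stratum total.
Stratum 1 (Site A): n = 3989; a·d/n = 289·738/3989 = 53.4675; b·c/n = 2767·195/3989 = 135.2632
Stratum 2 (Site B): n = 4341; a·d/n = 74·2137/4341 = 36.4289; b·c/n = 911·1219/4341 = 255.8187
OR_MH = (53.4675 + 36.4289) / (135.2632 + 255.8187) = 89.8965 / 391.0819 = 0.22987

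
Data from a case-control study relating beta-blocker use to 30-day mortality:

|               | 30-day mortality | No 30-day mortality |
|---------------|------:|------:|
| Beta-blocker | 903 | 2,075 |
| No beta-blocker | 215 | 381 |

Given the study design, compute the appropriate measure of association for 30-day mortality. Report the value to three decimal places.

0.771

Cells: a = 903, b = 2075, c = 215, d = 381.
This is a case-control study: participants were sampled on outcome status, so risks in the source population cannot be estimated directly — relative risk is not valid here. The odds ratio is the appropriate measure.
OR = (a·d)/(b·c) = (903 × 381) / (2075 × 215) = 344043 / 446125 = 0.77118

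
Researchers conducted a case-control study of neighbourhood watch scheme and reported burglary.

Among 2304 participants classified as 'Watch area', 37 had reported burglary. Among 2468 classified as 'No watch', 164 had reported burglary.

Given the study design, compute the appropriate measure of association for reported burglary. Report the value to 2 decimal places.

From the description: a = 37, b = 2267, c = 164, d = 2304.
This is a case-control study: participants were sampled on outcome status, so risks in the source population cannot be estimated directly — relative risk is not valid here. The odds ratio is the appropriate measure.
OR = (a·d)/(b·c) = (37 × 2304) / (2267 × 164) = 85248 / 371788 = 0.22929

0.23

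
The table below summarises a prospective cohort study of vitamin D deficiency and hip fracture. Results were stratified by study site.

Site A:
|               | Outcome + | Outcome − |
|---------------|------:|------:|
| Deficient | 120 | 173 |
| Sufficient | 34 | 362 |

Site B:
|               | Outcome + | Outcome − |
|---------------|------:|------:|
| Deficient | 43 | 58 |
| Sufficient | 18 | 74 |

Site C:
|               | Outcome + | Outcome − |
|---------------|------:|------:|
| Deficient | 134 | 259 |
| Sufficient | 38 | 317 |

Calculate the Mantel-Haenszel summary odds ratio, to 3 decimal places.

5.030

OR_MH = Σ(aᵢdᵢ/nᵢ) / Σ(bᵢcᵢ/nᵢ), where nᵢ is the stratum total.
Stratum 1 (Site A): n = 689; a·d/n = 120·362/689 = 63.0479; b·c/n = 173·34/689 = 8.5370
Stratum 2 (Site B): n = 193; a·d/n = 43·74/193 = 16.4870; b·c/n = 58·18/193 = 5.4093
Stratum 3 (Site C): n = 748; a·d/n = 134·317/748 = 56.7888; b·c/n = 259·38/748 = 13.1578
OR_MH = (63.0479 + 16.4870 + 56.7888) / (8.5370 + 5.4093 + 13.1578) = 136.3237 / 27.1041 = 5.02964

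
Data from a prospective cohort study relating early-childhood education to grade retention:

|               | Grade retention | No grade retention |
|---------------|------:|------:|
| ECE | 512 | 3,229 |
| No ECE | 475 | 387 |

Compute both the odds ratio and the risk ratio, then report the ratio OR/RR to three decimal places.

Cells: a = 512, b = 3229, c = 475, d = 387.
OR = (512·387)/(3229·475) = 198144/1533775 = 0.12919
Risk in exposed = 512/3741 = 0.13686; risk in unexposed = 475/862 = 0.55104; RR = 0.24837
OR/RR = 0.12919 / 0.24837 = 0.52014
The outcome is not rare, so the OR lies further from 1 than the RR.

0.520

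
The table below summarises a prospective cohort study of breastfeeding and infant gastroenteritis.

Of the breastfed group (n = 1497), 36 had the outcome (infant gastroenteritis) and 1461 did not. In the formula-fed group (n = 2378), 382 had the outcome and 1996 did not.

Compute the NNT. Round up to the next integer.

Risk in treated group = 36/1497 = 0.02405; risk in control = 382/2378 = 0.16064.
Absolute risk reduction = 0.16064 − 0.02405 = 0.13659
NNT = 1 / ARR = 1 / 0.13659 = 7.321 → round up → 8

8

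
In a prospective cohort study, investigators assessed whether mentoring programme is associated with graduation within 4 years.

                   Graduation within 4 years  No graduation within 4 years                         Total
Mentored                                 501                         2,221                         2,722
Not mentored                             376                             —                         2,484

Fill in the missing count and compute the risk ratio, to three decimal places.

1.216

The missing cell is in the unexposed row: 2484 − 376 = 2108.
So a = 501, b = 2221, c = 376, d = 2108.
RR = [a/(a+b)] / [c/(c+d)] = (501/2722) / (376/2484) = 0.18406/0.15137 = 1.21594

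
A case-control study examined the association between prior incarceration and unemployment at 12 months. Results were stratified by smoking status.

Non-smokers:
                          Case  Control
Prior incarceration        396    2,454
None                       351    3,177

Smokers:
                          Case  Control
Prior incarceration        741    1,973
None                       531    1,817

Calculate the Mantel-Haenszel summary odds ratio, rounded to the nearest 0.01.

1.35

OR_MH = Σ(aᵢdᵢ/nᵢ) / Σ(bᵢcᵢ/nᵢ), where nᵢ is the stratum total.
Stratum 1 (Non-smokers): n = 6378; a·d/n = 396·3177/6378 = 197.2549; b·c/n = 2454·351/6378 = 135.0508
Stratum 2 (Smokers): n = 5062; a·d/n = 741·1817/5062 = 265.9812; b·c/n = 1973·531/5062 = 206.9662
OR_MH = (197.2549 + 265.9812) / (135.0508 + 206.9662) = 463.2362 / 342.0170 = 1.35442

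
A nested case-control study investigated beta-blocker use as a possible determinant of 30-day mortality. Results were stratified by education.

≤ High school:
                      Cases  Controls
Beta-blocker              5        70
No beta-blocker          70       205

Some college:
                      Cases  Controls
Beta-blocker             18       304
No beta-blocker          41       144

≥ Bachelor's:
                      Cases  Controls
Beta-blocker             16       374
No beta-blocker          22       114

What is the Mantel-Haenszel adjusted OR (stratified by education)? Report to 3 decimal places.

OR_MH = Σ(aᵢdᵢ/nᵢ) / Σ(bᵢcᵢ/nᵢ), where nᵢ is the stratum total.
Stratum 1 (≤ High school): n = 350; a·d/n = 5·205/350 = 2.9286; b·c/n = 70·70/350 = 14.0000
Stratum 2 (Some college): n = 507; a·d/n = 18·144/507 = 5.1124; b·c/n = 304·41/507 = 24.5838
Stratum 3 (≥ Bachelor's): n = 526; a·d/n = 16·114/526 = 3.4677; b·c/n = 374·22/526 = 15.6426
OR_MH = (2.9286 + 5.1124 + 3.4677) / (14.0000 + 24.5838 + 15.6426) = 11.5087 / 54.2264 = 0.21223

0.212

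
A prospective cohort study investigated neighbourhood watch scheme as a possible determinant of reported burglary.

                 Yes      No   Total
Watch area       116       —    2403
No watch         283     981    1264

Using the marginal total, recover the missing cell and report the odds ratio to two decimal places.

0.18

The missing cell is in the exposed row: 2403 − 116 = 2287.
So a = 116, b = 2287, c = 283, d = 981.
OR = (a·d)/(b·c) = (116 × 981) / (2287 × 283) = 113796 / 647221 = 0.17582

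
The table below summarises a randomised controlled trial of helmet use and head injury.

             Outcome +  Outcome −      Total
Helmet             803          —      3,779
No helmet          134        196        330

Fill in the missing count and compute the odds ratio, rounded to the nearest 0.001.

The missing cell is in the exposed row: 3779 − 803 = 2976.
So a = 803, b = 2976, c = 134, d = 196.
OR = (a·d)/(b·c) = (803 × 196) / (2976 × 134) = 157388 / 398784 = 0.39467

0.395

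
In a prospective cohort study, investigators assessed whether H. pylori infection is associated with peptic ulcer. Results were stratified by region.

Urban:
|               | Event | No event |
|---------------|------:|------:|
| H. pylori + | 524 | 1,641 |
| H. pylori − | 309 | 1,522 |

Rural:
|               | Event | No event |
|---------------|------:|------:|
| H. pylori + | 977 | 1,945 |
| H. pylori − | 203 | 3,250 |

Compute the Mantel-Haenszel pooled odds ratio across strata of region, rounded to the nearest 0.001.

OR_MH = Σ(aᵢdᵢ/nᵢ) / Σ(bᵢcᵢ/nᵢ), where nᵢ is the stratum total.
Stratum 1 (Urban): n = 3996; a·d/n = 524·1522/3996 = 199.5816; b·c/n = 1641·309/3996 = 126.8941
Stratum 2 (Rural): n = 6375; a·d/n = 977·3250/6375 = 498.0784; b·c/n = 1945·203/6375 = 61.9349
OR_MH = (199.5816 + 498.0784) / (126.8941 + 61.9349) = 697.6600 / 188.8290 = 3.69466

3.695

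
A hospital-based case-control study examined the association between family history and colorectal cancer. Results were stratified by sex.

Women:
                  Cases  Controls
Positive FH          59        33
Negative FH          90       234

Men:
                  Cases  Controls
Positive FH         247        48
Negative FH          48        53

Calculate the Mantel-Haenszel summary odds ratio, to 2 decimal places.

5.11

OR_MH = Σ(aᵢdᵢ/nᵢ) / Σ(bᵢcᵢ/nᵢ), where nᵢ is the stratum total.
Stratum 1 (Women): n = 416; a·d/n = 59·234/416 = 33.1875; b·c/n = 33·90/416 = 7.1394
Stratum 2 (Men): n = 396; a·d/n = 247·53/396 = 33.0581; b·c/n = 48·48/396 = 5.8182
OR_MH = (33.1875 + 33.0581) / (7.1394 + 5.8182) = 66.2456 / 12.9576 = 5.11249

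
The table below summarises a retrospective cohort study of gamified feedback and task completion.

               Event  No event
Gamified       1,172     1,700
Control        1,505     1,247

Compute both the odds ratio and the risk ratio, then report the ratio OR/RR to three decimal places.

Cells: a = 1172, b = 1700, c = 1505, d = 1247.
OR = (1172·1247)/(1700·1505) = 1461484/2558500 = 0.57123
Risk in exposed = 1172/2872 = 0.40808; risk in unexposed = 1505/2752 = 0.54688; RR = 0.74620
OR/RR = 0.57123 / 0.74620 = 0.76551
The outcome is not rare, so the OR lies further from 1 than the RR.

0.766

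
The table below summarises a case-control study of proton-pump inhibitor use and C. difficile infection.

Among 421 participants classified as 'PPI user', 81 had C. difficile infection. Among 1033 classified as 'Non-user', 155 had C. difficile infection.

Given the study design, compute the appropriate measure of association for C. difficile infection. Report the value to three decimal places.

From the description: a = 81, b = 340, c = 155, d = 878.
This is a case-control study: participants were sampled on outcome status, so risks in the source population cannot be estimated directly — relative risk is not valid here. The odds ratio is the appropriate measure.
OR = (a·d)/(b·c) = (81 × 878) / (340 × 155) = 71118 / 52700 = 1.34949

1.349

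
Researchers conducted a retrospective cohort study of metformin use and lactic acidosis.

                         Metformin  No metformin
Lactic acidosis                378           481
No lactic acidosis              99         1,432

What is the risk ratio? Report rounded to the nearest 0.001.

3.152

Reading the table with exposure as columns: a = 378 (Metformin, case), b = 99 (Metformin, non-case), c = 481 (No metformin, case), d = 1432.
Risk in exposed = 378/477 = 0.79245; risk in unexposed = 481/1913 = 0.25144.
RR = 0.79245 / 0.25144 = 3.15169
The risk among the exposed is 3.15 times that among the unexposed.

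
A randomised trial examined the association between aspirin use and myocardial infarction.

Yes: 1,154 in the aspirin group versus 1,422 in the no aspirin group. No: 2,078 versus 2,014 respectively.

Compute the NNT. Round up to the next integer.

18

Risk in treated group = 1154/3232 = 0.35705; risk in control = 1422/3436 = 0.41385.
Absolute risk reduction = 0.41385 − 0.35705 = 0.05680
NNT = 1 / ARR = 1 / 0.05680 = 17.606 → round up → 18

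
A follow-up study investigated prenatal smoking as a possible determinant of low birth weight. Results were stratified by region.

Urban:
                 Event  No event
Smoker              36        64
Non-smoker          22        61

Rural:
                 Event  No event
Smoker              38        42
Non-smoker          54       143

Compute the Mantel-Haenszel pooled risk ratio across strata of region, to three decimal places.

1.570

RR_MH = Σ(aᵢ·n₀ᵢ/nᵢ) / Σ(cᵢ·n₁ᵢ/nᵢ), with n₁ᵢ = aᵢ+bᵢ (exposed), n₀ᵢ = cᵢ+dᵢ (unexposed), nᵢ = n₁ᵢ+n₀ᵢ.
Stratum 1 (Urban): n₁ = 100, n₀ = 83, n = 183; a·n₀/n = 36·83/183 = 16.3279; c·n₁/n = 22·100/183 = 12.0219
Stratum 2 (Rural): n₁ = 80, n₀ = 197, n = 277; a·n₀/n = 38·197/277 = 27.0253; c·n₁/n = 54·80/277 = 15.5957
RR_MH = (16.3279 + 27.0253) / (12.0219 + 15.5957) = 43.3531 / 27.6175 = 1.56977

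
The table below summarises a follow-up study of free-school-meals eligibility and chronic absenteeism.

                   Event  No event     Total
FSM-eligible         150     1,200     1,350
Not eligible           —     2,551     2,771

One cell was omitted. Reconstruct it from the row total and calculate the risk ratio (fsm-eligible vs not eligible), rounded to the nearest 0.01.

The missing cell is in the unexposed row: 2771 − 2551 = 220.
So a = 150, b = 1200, c = 220, d = 2551.
RR = [a/(a+b)] / [c/(c+d)] = (150/1350) / (220/2771) = 0.11111/0.07939 = 1.39949

1.40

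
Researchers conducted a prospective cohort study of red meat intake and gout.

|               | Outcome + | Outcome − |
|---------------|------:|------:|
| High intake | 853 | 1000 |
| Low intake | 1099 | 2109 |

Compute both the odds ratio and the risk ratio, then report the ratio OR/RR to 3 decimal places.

Cells: a = 853, b = 1000, c = 1099, d = 2109.
OR = (853·2109)/(1000·1099) = 1798977/1099000 = 1.63692
Risk in exposed = 853/1853 = 0.46033; risk in unexposed = 1099/3208 = 0.34258; RR = 1.34372
OR/RR = 1.63692 / 1.34372 = 1.21820
The outcome is not rare, so the OR lies further from 1 than the RR.

1.218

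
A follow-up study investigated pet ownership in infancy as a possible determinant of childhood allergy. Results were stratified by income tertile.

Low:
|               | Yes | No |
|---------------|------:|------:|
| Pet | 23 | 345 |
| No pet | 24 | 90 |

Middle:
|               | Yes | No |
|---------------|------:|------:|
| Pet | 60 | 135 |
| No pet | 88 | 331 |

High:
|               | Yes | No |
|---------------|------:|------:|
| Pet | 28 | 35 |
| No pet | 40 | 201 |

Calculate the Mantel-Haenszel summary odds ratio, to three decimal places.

1.341

OR_MH = Σ(aᵢdᵢ/nᵢ) / Σ(bᵢcᵢ/nᵢ), where nᵢ is the stratum total.
Stratum 1 (Low): n = 482; a·d/n = 23·90/482 = 4.2946; b·c/n = 345·24/482 = 17.1784
Stratum 2 (Middle): n = 614; a·d/n = 60·331/614 = 32.3453; b·c/n = 135·88/614 = 19.3485
Stratum 3 (High): n = 304; a·d/n = 28·201/304 = 18.5132; b·c/n = 35·40/304 = 4.6053
OR_MH = (4.2946 + 32.3453 + 18.5132) / (17.1784 + 19.3485 + 4.6053) = 55.1530 / 41.1322 = 1.34087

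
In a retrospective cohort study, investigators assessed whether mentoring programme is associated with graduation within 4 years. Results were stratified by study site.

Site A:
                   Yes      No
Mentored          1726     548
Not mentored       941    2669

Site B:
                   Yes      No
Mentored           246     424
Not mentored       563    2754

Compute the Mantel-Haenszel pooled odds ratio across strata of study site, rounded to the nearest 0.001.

6.459

OR_MH = Σ(aᵢdᵢ/nᵢ) / Σ(bᵢcᵢ/nᵢ), where nᵢ is the stratum total.
Stratum 1 (Site A): n = 5884; a·d/n = 1726·2669/5884 = 782.9188; b·c/n = 548·941/5884 = 87.6390
Stratum 2 (Site B): n = 3987; a·d/n = 246·2754/3987 = 169.9233; b·c/n = 424·563/3987 = 59.8726
OR_MH = (782.9188 + 169.9233) / (87.6390 + 59.8726) = 952.8420 / 147.5116 = 6.45944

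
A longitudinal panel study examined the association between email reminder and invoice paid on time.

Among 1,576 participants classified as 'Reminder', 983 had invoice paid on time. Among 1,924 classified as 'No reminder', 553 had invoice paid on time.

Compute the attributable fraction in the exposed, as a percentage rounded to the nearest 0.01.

53.92

From the description: a = 983, b = 593, c = 553, d = 1371.
Risk in exposed = 983/1576 = 0.62373; risk in unexposed = 553/1924 = 0.28742.
RR = 0.62373/0.28742 = 2.17009
AR% = (RR − 1)/RR × 100 = (2.17009 − 1)/2.17009 × 100 = 53.9189%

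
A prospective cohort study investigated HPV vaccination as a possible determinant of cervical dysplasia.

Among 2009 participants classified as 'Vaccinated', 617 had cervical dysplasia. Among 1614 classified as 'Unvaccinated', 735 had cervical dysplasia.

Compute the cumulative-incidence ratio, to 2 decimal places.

0.67

From the description: a = 617, b = 1392, c = 735, d = 879.
Risk in exposed = 617/2009 = 0.30712; risk in unexposed = 735/1614 = 0.45539.
RR = 0.30712 / 0.45539 = 0.67441
The risk is 33% lower among the exposed than among the unexposed.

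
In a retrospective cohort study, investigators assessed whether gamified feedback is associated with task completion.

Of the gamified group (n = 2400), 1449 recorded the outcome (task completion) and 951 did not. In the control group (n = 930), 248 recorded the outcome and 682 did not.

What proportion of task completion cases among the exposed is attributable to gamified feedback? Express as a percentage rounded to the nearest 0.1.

From the description: a = 1449, b = 951, c = 248, d = 682.
Risk in exposed = 1449/2400 = 0.60375; risk in unexposed = 248/930 = 0.26667.
RR = 0.60375/0.26667 = 2.26406
AR% = (RR − 1)/RR × 100 = (2.26406 − 1)/2.26406 × 100 = 55.8316%

55.8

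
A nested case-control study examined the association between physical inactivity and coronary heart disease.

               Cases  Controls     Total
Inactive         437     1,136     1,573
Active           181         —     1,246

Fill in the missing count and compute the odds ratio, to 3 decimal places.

The missing cell is in the unexposed row: 1246 − 181 = 1065.
So a = 437, b = 1136, c = 181, d = 1065.
OR = (a·d)/(b·c) = (437 × 1065) / (1136 × 181) = 465405 / 205616 = 2.26347

2.263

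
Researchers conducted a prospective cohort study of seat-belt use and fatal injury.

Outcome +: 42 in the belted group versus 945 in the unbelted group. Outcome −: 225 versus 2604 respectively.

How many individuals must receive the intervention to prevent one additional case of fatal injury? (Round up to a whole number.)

Risk in treated group = 42/267 = 0.15730; risk in control = 945/3549 = 0.26627.
Absolute risk reduction = 0.26627 − 0.15730 = 0.10897
NNT = 1 / ARR = 1 / 0.10897 = 9.177 → round up → 10

10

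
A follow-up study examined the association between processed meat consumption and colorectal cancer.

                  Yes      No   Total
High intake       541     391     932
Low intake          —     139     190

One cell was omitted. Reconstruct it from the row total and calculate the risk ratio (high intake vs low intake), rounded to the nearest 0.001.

2.163

The missing cell is in the unexposed row: 190 − 139 = 51.
So a = 541, b = 391, c = 51, d = 139.
RR = [a/(a+b)] / [c/(c+d)] = (541/932) / (51/190) = 0.58047/0.26842 = 2.16254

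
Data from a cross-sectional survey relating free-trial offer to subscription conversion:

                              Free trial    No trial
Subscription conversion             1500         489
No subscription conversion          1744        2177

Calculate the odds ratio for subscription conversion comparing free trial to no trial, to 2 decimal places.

Reading the table with exposure as columns: a = 1500 (Free trial, case), b = 1744 (Free trial, non-case), c = 489 (No trial, case), d = 2177.
OR = (a·d)/(b·c) = (1500 × 2177) / (1744 × 489) = 3265500 / 852816 = 3.82908
The odds of subscription conversion are about 3.83 times as high in the free trial group.

3.83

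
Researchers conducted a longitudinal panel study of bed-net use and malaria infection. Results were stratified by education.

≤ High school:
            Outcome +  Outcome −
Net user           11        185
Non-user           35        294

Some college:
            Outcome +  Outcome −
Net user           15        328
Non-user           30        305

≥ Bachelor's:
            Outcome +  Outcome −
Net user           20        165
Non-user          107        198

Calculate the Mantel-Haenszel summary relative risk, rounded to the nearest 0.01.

0.39

RR_MH = Σ(aᵢ·n₀ᵢ/nᵢ) / Σ(cᵢ·n₁ᵢ/nᵢ), with n₁ᵢ = aᵢ+bᵢ (exposed), n₀ᵢ = cᵢ+dᵢ (unexposed), nᵢ = n₁ᵢ+n₀ᵢ.
Stratum 1 (≤ High school): n₁ = 196, n₀ = 329, n = 525; a·n₀/n = 11·329/525 = 6.8933; c·n₁/n = 35·196/525 = 13.0667
Stratum 2 (Some college): n₁ = 343, n₀ = 335, n = 678; a·n₀/n = 15·335/678 = 7.4115; c·n₁/n = 30·343/678 = 15.1770
Stratum 3 (≥ Bachelor's): n₁ = 185, n₀ = 305, n = 490; a·n₀/n = 20·305/490 = 12.4490; c·n₁/n = 107·185/490 = 40.3980
RR_MH = (6.8933 + 7.4115 + 12.4490) / (13.0667 + 15.1770 + 40.3980) = 26.7538 / 68.6416 = 0.38976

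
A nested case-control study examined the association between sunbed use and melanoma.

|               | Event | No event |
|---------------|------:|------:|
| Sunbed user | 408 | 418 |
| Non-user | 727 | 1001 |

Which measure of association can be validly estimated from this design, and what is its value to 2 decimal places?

1.34

Cells: a = 408, b = 418, c = 727, d = 1001.
This is a nested case-control study: participants were sampled on outcome status, so risks in the source population cannot be estimated directly — relative risk is not valid here. The odds ratio is the appropriate measure.
OR = (a·d)/(b·c) = (408 × 1001) / (418 × 727) = 408408 / 303886 = 1.34395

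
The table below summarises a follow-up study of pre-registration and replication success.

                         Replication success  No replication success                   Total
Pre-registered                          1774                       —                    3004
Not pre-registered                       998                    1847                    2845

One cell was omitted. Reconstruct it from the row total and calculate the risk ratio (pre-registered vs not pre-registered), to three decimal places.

The missing cell is in the exposed row: 3004 − 1774 = 1230.
So a = 1774, b = 1230, c = 998, d = 1847.
RR = [a/(a+b)] / [c/(c+d)] = (1774/3004) / (998/2845) = 0.59055/0.35079 = 1.68347

1.683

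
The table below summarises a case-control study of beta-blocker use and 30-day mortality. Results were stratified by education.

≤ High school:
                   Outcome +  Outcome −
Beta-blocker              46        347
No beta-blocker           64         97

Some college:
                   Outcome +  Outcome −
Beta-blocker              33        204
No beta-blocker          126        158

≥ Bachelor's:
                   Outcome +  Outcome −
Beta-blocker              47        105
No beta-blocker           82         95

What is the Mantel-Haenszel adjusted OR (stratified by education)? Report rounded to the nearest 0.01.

0.27

OR_MH = Σ(aᵢdᵢ/nᵢ) / Σ(bᵢcᵢ/nᵢ), where nᵢ is the stratum total.
Stratum 1 (≤ High school): n = 554; a·d/n = 46·97/554 = 8.0542; b·c/n = 347·64/554 = 40.0866
Stratum 2 (Some college): n = 521; a·d/n = 33·158/521 = 10.0077; b·c/n = 204·126/521 = 49.3359
Stratum 3 (≥ Bachelor's): n = 329; a·d/n = 47·95/329 = 13.5714; b·c/n = 105·82/329 = 26.1702
OR_MH = (8.0542 + 10.0077 + 13.5714) / (40.0866 + 49.3359 + 26.1702) = 31.6333 / 115.5927 = 0.27366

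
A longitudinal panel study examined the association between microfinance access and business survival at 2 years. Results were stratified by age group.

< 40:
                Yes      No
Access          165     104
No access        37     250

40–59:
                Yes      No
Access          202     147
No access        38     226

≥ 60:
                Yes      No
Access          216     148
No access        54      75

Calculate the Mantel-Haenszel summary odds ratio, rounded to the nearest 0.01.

5.63

OR_MH = Σ(aᵢdᵢ/nᵢ) / Σ(bᵢcᵢ/nᵢ), where nᵢ is the stratum total.
Stratum 1 (< 40): n = 556; a·d/n = 165·250/556 = 74.1906; b·c/n = 104·37/556 = 6.9209
Stratum 2 (40–59): n = 613; a·d/n = 202·226/613 = 74.4731; b·c/n = 147·38/613 = 9.1126
Stratum 3 (≥ 60): n = 493; a·d/n = 216·75/493 = 32.8600; b·c/n = 148·54/493 = 16.2110
OR_MH = (74.1906 + 74.4731 + 32.8600) / (6.9209 + 9.1126 + 16.2110) = 181.5238 / 32.2444 = 5.62963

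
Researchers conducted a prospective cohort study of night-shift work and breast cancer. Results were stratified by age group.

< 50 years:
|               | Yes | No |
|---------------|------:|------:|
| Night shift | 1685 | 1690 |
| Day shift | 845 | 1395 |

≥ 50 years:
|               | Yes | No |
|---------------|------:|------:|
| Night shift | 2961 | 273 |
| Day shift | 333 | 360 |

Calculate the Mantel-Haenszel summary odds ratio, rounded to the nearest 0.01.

OR_MH = Σ(aᵢdᵢ/nᵢ) / Σ(bᵢcᵢ/nᵢ), where nᵢ is the stratum total.
Stratum 1 (< 50 years): n = 5615; a·d/n = 1685·1395/5615 = 418.6242; b·c/n = 1690·845/5615 = 254.3277
Stratum 2 (≥ 50 years): n = 3927; a·d/n = 2961·360/3927 = 271.4439; b·c/n = 273·333/3927 = 23.1497
OR_MH = (418.6242 + 271.4439) / (254.3277 + 23.1497) = 690.0681 / 277.4774 = 2.48693

2.49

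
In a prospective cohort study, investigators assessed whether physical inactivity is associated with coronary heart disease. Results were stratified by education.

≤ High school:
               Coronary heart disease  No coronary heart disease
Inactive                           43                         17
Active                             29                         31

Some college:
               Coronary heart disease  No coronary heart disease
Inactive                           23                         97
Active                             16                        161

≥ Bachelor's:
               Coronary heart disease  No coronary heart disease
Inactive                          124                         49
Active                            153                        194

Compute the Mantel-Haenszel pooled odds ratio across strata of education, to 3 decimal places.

2.940

OR_MH = Σ(aᵢdᵢ/nᵢ) / Σ(bᵢcᵢ/nᵢ), where nᵢ is the stratum total.
Stratum 1 (≤ High school): n = 120; a·d/n = 43·31/120 = 11.1083; b·c/n = 17·29/120 = 4.1083
Stratum 2 (Some college): n = 297; a·d/n = 23·161/297 = 12.4680; b·c/n = 97·16/297 = 5.2256
Stratum 3 (≥ Bachelor's): n = 520; a·d/n = 124·194/520 = 46.2615; b·c/n = 49·153/520 = 14.4173
OR_MH = (11.1083 + 12.4680 + 46.2615) / (4.1083 + 5.2256 + 14.4173) = 69.8379 / 23.7512 = 2.94039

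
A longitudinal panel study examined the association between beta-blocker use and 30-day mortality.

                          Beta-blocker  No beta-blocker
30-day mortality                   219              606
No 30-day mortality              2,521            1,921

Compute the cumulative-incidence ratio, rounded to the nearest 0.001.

0.333

Reading the table with exposure as columns: a = 219 (Beta-blocker, case), b = 2521 (Beta-blocker, non-case), c = 606 (No beta-blocker, case), d = 1921.
Risk in exposed = 219/2740 = 0.07993; risk in unexposed = 606/2527 = 0.23981.
RR = 0.07993 / 0.23981 = 0.33329
The risk is 67% lower among the exposed than among the unexposed.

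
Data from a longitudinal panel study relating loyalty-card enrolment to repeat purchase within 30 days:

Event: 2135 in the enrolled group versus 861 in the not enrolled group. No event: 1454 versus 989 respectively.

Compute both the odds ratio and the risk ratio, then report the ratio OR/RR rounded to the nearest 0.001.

1.320

From the description: a = 2135, b = 1454, c = 861, d = 989.
OR = (2135·989)/(1454·861) = 2111515/1251894 = 1.68666
Risk in exposed = 2135/3589 = 0.59487; risk in unexposed = 861/1850 = 0.46541; RR = 1.27818
OR/RR = 1.68666 / 1.27818 = 1.31957
The outcome is not rare, so the OR lies further from 1 than the RR.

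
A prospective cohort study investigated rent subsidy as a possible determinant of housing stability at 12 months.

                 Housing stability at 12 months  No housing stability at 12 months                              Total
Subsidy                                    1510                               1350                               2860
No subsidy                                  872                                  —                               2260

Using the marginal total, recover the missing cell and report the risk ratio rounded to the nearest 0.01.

1.37

The missing cell is in the unexposed row: 2260 − 872 = 1388.
So a = 1510, b = 1350, c = 872, d = 1388.
RR = [a/(a+b)] / [c/(c+d)] = (1510/2860) / (872/2260) = 0.52797/0.38584 = 1.36837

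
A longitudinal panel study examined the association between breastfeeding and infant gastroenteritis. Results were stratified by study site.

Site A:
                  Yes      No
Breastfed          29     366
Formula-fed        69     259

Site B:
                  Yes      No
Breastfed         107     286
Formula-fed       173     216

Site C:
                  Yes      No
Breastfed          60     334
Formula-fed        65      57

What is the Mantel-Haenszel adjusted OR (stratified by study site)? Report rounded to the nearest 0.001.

0.332

OR_MH = Σ(aᵢdᵢ/nᵢ) / Σ(bᵢcᵢ/nᵢ), where nᵢ is the stratum total.
Stratum 1 (Site A): n = 723; a·d/n = 29·259/723 = 10.3887; b·c/n = 366·69/723 = 34.9295
Stratum 2 (Site B): n = 782; a·d/n = 107·216/782 = 29.5550; b·c/n = 286·173/782 = 63.2711
Stratum 3 (Site C): n = 516; a·d/n = 60·57/516 = 6.6279; b·c/n = 334·65/516 = 42.0736
OR_MH = (10.3887 + 29.5550 + 6.6279) / (34.9295 + 63.2711 + 42.0736) = 46.5716 / 140.2742 = 0.33200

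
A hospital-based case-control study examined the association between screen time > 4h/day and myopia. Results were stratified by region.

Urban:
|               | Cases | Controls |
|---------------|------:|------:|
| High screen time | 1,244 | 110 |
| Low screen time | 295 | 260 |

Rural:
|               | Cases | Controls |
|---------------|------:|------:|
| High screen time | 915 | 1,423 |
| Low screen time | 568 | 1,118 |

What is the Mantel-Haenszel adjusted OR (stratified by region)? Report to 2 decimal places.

OR_MH = Σ(aᵢdᵢ/nᵢ) / Σ(bᵢcᵢ/nᵢ), where nᵢ is the stratum total.
Stratum 1 (Urban): n = 1909; a·d/n = 1244·260/1909 = 169.4290; b·c/n = 110·295/1909 = 16.9984
Stratum 2 (Rural): n = 4024; a·d/n = 915·1118/4024 = 254.2172; b·c/n = 1423·568/4024 = 200.8608
OR_MH = (169.4290 + 254.2172) / (16.9984 + 200.8608) = 423.6462 / 217.8593 = 1.94459

1.94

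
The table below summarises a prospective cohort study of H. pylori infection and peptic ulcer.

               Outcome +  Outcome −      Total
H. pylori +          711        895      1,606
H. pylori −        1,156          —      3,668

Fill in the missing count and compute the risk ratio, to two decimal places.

The missing cell is in the unexposed row: 3668 − 1156 = 2512.
So a = 711, b = 895, c = 1156, d = 2512.
RR = [a/(a+b)] / [c/(c+d)] = (711/1606) / (1156/3668) = 0.44271/0.31516 = 1.40474

1.40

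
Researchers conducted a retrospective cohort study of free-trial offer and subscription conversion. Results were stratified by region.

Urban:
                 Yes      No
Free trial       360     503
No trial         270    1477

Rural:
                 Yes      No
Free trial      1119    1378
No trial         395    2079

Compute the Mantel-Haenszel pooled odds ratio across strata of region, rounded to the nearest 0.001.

OR_MH = Σ(aᵢdᵢ/nᵢ) / Σ(bᵢcᵢ/nᵢ), where nᵢ is the stratum total.
Stratum 1 (Urban): n = 2610; a·d/n = 360·1477/2610 = 203.7241; b·c/n = 503·270/2610 = 52.0345
Stratum 2 (Rural): n = 4971; a·d/n = 1119·2079/4971 = 467.9946; b·c/n = 1378·395/4971 = 109.4971
OR_MH = (203.7241 + 467.9946) / (52.0345 + 109.4971) = 671.7187 / 161.5316 = 4.15844

4.158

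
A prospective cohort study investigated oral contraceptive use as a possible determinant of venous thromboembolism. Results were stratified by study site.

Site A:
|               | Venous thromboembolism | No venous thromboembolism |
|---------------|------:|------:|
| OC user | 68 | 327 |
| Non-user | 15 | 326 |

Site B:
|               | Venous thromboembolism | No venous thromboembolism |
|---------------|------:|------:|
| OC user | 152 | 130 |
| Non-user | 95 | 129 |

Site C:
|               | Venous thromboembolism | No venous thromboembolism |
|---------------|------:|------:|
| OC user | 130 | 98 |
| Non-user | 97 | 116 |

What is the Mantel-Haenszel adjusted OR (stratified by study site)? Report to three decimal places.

1.958

OR_MH = Σ(aᵢdᵢ/nᵢ) / Σ(bᵢcᵢ/nᵢ), where nᵢ is the stratum total.
Stratum 1 (Site A): n = 736; a·d/n = 68·326/736 = 30.1196; b·c/n = 327·15/736 = 6.6644
Stratum 2 (Site B): n = 506; a·d/n = 152·129/506 = 38.7510; b·c/n = 130·95/506 = 24.4071
Stratum 3 (Site C): n = 441; a·d/n = 130·116/441 = 34.1950; b·c/n = 98·97/441 = 21.5556
OR_MH = (30.1196 + 38.7510 + 34.1950) / (6.6644 + 24.4071 + 21.5556) = 103.0656 / 52.6271 = 1.95841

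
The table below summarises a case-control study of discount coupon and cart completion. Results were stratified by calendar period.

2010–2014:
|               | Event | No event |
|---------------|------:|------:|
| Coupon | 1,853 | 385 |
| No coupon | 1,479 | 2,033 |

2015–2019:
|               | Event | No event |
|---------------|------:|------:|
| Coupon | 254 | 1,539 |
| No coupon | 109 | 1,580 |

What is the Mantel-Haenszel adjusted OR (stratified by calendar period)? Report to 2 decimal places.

OR_MH = Σ(aᵢdᵢ/nᵢ) / Σ(bᵢcᵢ/nᵢ), where nᵢ is the stratum total.
Stratum 1 (2010–2014): n = 5750; a·d/n = 1853·2033/5750 = 655.1563; b·c/n = 385·1479/5750 = 99.0287
Stratum 2 (2015–2019): n = 3482; a·d/n = 254·1580/3482 = 115.2556; b·c/n = 1539·109/3482 = 48.1766
OR_MH = (655.1563 + 115.2556) / (99.0287 + 48.1766) = 770.4119 / 147.2053 = 5.23359

5.23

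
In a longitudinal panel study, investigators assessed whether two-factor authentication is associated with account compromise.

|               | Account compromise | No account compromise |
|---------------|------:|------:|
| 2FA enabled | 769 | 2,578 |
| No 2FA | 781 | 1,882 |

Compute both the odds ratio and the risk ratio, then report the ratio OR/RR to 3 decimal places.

Cells: a = 769, b = 2578, c = 781, d = 1882.
OR = (769·1882)/(2578·781) = 1447258/2013418 = 0.71881
Risk in exposed = 769/3347 = 0.22976; risk in unexposed = 781/2663 = 0.29328; RR = 0.78341
OR/RR = 0.71881 / 0.78341 = 0.91753
The outcome is not rare, so the OR lies further from 1 than the RR.

0.918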